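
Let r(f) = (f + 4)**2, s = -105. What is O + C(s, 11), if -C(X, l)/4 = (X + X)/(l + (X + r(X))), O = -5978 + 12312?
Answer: 21339526/3369 ≈ 6334.1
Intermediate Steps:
O = 6334
r(f) = (4 + f)**2
C(X, l) = -8*X/(X + l + (4 + X)**2) (C(X, l) = -4*(X + X)/(l + (X + (4 + X)**2)) = -4*2*X/(X + l + (4 + X)**2) = -8*X/(X + l + (4 + X)**2))
O + C(s, 11) = 6334 - 8*(-105)/(-105 + 11 + (4 - 105)**2) = 6334 - 8*(-105)/(-105 + 11 + (-101)**2) = 6334 - 8*(-105)/(-105 + 11 + 10201) = 6334 - 8*(-105)/10107 = 6334 - 8*(-105)*1/10107 = 6334 + 280/3369 = 21339526/3369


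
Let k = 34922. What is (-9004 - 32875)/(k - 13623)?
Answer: -41879/21299 ≈ -1.9662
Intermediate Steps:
(-9004 - 32875)/(k - 13623) = (-9004 - 32875)/(34922 - 13623) = -41879/21299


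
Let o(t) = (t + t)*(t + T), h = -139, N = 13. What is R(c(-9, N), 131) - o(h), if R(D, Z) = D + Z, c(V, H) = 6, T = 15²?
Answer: 24045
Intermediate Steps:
T = 225
o(t) = 2*t*(225 + t) (o(t) = (t + t)*(t + 225) = (2*t)*(225 + t) = 2*t*(225 + t))
R(c(-9, N), 131) - o(h) = (6 + 131) - 2*(-139)*(225 - 139) = 137 - 2*(-139)*86 = 137 - 1*(-23908) = 137 + 23908 = 24045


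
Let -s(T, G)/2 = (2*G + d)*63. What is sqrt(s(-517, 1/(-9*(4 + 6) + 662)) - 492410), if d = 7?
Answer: I*sqrt(10087337117)/143 ≈ 702.35*I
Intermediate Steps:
s(T, G) = -882 - 252*G (s(T, G) = -2*(2*G + 7)*63 = -2*(7 + 2*G)*63 = -2*(441 + 126*G) = -882 - 252*G)
sqrt(s(-517, 1/(-9*(4 + 6) + 662)) - 492410) = sqrt((-882 - 252/(-9*(4 + 6) + 662)) - 492410) = sqrt((-882 - 252/(-9*10 + 662)) - 492410) = sqrt((-882 - 252/(-90 + 662)) - 492410) = sqrt((-882 - 252/572) - 492410) = sqrt((-882 - 252*1/572) - 492410) = sqrt((-882 - 63/143) - 492410) = sqrt(-126189/143 - 492410) = sqrt(-70540819/143) = I*sqrt(10087337117)/143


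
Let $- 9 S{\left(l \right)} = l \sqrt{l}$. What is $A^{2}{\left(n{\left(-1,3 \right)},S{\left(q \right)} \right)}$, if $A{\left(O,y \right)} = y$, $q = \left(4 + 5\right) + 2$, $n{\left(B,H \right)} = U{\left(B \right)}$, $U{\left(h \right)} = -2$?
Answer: $\frac{1331}{81} \approx 16.432$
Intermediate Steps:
$n{\left(B,H \right)} = -2$
$q = 11$ ($q = 9 + 2 = 11$)
$S{\left(l \right)} = - \frac{l^{\frac{3}{2}}}{9}$ ($S{\left(l \right)} = - \frac{l \sqrt{l}}{9} = - \frac{l^{\frac{3}{2}}}{9}$)
$A^{2}{\left(n{\left(-1,3 \right)},S{\left(q \right)} \right)} = \left(- \frac{11^{\frac{3}{2}}}{9}\right)^{2} = \left(- \frac{11 \sqrt{11}}{9}\right)^{2} = \frac{1331}{81}$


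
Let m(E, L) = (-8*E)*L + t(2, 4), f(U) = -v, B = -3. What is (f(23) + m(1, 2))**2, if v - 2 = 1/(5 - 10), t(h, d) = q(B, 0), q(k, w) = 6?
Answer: 3481/25 ≈ 139.24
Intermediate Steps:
t(h, d) = 6
v = 9/5 (v = 2 + 1/(5 - 10) = 2 + 1/(-5) = 2 - 1/5 = 9/5 ≈ 1.8000)
f(U) = -9/5 (f(U) = -1*9/5 = -9/5)
m(E, L) = 6 - 8*E*L (m(E, L) = (-8*E)*L + 6 = -8*E*L + 6 = 6 - 8*E*L)
(f(23) + m(1, 2))**2 = (-9/5 + (6 - 8*1*2))**2 = (-9/5 + (6 - 16))**2 = (-9/5 - 10)**2 = (-59/5)**2 = 3481/25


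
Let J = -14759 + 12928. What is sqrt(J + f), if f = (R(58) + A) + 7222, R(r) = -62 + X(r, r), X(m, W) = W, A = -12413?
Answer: I*sqrt(7026) ≈ 83.821*I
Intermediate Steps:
J = -1831
R(r) = -62 + r
f = -5195 (f = ((-62 + 58) - 12413) + 7222 = (-4 - 12413) + 7222 = -12417 + 7222 = -5195)
sqrt(J + f) = sqrt(-1831 - 5195) = sqrt(-7026) = I*sqrt(7026)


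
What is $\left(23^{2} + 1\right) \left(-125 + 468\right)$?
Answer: $181790$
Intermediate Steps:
$\left(23^{2} + 1\right) \left(-125 + 468\right) = \left(529 + 1\right) 343 = 530 \cdot 343 = 181790$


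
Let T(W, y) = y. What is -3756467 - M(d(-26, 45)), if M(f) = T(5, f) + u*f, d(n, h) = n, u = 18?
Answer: -3755973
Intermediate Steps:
M(f) = 19*f (M(f) = f + 18*f = 19*f)
-3756467 - M(d(-26, 45)) = -3756467 - 19*(-26) = -3756467 - 1*(-494) = -3756467 + 494 = -3755973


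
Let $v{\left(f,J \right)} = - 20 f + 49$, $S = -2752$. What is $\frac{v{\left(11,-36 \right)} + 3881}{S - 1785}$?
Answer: $- \frac{3710}{4537} \approx -0.81772$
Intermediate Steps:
$v{\left(f,J \right)} = 49 - 20 f$
$\frac{v{\left(11,-36 \right)} + 3881}{S - 1785} = \frac{\left(49 - 220\right) + 3881}{-2752 - 1785} = \frac{\left(49 - 220\right) + 3881}{-4537} = \left(-171 + 3881\right) \left(- \frac{1}{4537}\right) = 3710 \left(- \frac{1}{4537}\right) = - \frac{3710}{4537}$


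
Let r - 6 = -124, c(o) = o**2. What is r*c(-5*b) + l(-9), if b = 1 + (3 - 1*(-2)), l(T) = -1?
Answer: -106201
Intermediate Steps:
b = 6 (b = 1 + (3 + 2) = 1 + 5 = 6)
r = -118 (r = 6 - 124 = -118)
r*c(-5*b) + l(-9) = -118*(-5*6)**2 - 1 = -118*(-30)**2 - 1 = -118*900 - 1 = -106200 - 1 = -106201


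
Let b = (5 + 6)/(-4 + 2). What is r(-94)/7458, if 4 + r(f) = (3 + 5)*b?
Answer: -8/1243 ≈ -0.0064360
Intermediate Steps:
b = -11/2 (b = 11/(-2) = 11*(-1/2) = -11/2 ≈ -5.5000)
r(f) = -48 (r(f) = -4 + (3 + 5)*(-11/2) = -4 + 8*(-11/2) = -4 - 44 = -48)
r(-94)/7458 = -48/7458 = -48*1/7458 = -8/1243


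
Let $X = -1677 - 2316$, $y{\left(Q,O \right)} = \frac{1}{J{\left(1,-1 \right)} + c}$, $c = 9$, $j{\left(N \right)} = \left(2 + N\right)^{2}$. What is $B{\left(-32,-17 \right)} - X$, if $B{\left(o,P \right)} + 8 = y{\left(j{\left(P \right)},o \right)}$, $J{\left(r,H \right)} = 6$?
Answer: $\frac{59776}{15} \approx 3985.1$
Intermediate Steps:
$y{\left(Q,O \right)} = \frac{1}{15}$ ($y{\left(Q,O \right)} = \frac{1}{6 + 9} = \frac{1}{15}$)
$B{\left(o,P \right)} = - \frac{119}{15}$ ($B{\left(o,P \right)} = -8 + \frac{1}{15} = - \frac{119}{15}$)
$X = -3993$
$B{\left(-32,-17 \right)} - X = - \frac{119}{15} - -3993 = - \frac{119}{15} + 3993 = \frac{59776}{15}$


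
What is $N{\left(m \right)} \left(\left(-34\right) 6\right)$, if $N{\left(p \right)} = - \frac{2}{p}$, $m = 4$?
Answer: $102$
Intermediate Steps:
$N{\left(m \right)} \left(\left(-34\right) 6\right) = - \frac{2}{4} \left(\left(-34\right) 6\right) = \left(-2\right) \frac{1}{4} \left(-204\right) = \left(- \frac{1}{2}\right) \left(-204\right) = 102$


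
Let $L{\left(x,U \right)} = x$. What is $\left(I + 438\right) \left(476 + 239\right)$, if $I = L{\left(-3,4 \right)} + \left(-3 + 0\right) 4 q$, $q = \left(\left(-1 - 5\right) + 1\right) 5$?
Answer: $525525$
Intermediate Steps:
$q = -25$ ($q = \left(\left(-1 - 5\right) + 1\right) 5 = \left(-6 + 1\right) 5 = \left(-5\right) 5 = -25$)
$I = 297$ ($I = -3 + \left(-3 + 0\right) 4 \left(-25\right) = -3 + \left(-3\right) 4 \left(-25\right) = -3 - -300 = -3 + 300 = 297$)
$\left(I + 438\right) \left(476 + 239\right) = \left(297 + 438\right) \left(476 + 239\right) = 735 \cdot 715 = 525525$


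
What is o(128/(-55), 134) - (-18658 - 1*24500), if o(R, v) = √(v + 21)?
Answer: 43158 + √155 ≈ 43170.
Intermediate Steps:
o(R, v) = √(21 + v)
o(128/(-55), 134) - (-18658 - 1*24500) = √(21 + 134) - (-18658 - 1*24500) = √155 - (-18658 - 24500) = √155 - 1*(-43158) = √155 + 43158 = 43158 + √155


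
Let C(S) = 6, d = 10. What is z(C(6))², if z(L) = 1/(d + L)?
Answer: 1/256 ≈ 0.0039063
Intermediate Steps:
z(L) = 1/(10 + L)
z(C(6))² = (1/(10 + 6))² = (1/16)² = 1/256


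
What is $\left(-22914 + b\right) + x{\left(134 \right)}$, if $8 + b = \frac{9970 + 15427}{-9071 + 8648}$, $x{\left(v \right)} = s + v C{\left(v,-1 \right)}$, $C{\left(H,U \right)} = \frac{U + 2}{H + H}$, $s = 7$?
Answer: $- \frac{19436461}{846} \approx -22975.0$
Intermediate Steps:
$C{\left(H,U \right)} = \frac{2 + U}{2 H}$
$x{\left(v \right)} = \frac{15}{2}$ ($x{\left(v \right)} = 7 + v \frac{2 - 1}{2 v} = 7 + v \frac{1}{2} \frac{1}{v} 1 = 7 + v \frac{1}{2 v} = 7 + \frac{1}{2} = \frac{15}{2}$)
$b = - \frac{28781}{423}$ ($b = -8 + \frac{9970 + 15427}{-9071 + 8648} = -8 + \frac{25397}{-423} = -8 + 25397 \left(- \frac{1}{423}\right) = -8 - \frac{25397}{423} = - \frac{28781}{423} \approx -68.04$)
$\left(-22914 + b\right) + x{\left(134 \right)} = \left(-22914 - \frac{28781}{423}\right) + \frac{15}{2} = - \frac{9721403}{423} + \frac{15}{2} = - \frac{19436461}{846}$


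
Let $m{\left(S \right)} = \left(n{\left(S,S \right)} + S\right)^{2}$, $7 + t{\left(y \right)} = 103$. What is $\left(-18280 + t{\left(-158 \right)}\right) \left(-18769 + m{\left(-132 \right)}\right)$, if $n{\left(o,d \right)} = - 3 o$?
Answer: $-926056568$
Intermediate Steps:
$t{\left(y \right)} = 96$ ($t{\left(y \right)} = -7 + 103 = 96$)
$m{\left(S \right)} = 4 S^{2}$ ($m{\left(S \right)} = \left(- 3 S + S\right)^{2} = \left(- 2 S\right)^{2} = 4 S^{2}$)
$\left(-18280 + t{\left(-158 \right)}\right) \left(-18769 + m{\left(-132 \right)}\right) = \left(-18280 + 96\right) \left(-18769 + 4 \left(-132\right)^{2}\right) = - 18184 \left(-18769 + 4 \cdot 17424\right) = - 18184 \left(-18769 + 69696\right) = \left(-18184\right) 50927 = -926056568$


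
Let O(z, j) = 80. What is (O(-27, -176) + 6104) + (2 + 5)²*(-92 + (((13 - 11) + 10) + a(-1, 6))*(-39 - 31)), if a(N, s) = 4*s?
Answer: -121804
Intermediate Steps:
(O(-27, -176) + 6104) + (2 + 5)²*(-92 + (((13 - 11) + 10) + a(-1, 6))*(-39 - 31)) = (80 + 6104) + (2 + 5)²*(-92 + (((13 - 11) + 10) + 4*6)*(-39 - 31)) = 6184 + 7²*(-92 + ((2 + 10) + 24)*(-70)) = 6184 + 49*(-92 + (12 + 24)*(-70)) = 6184 + 49*(-92 + 36*(-70)) = 6184 + 49*(-92 - 2520) = 6184 + 49*(-2612) = 6184 - 127988 = -121804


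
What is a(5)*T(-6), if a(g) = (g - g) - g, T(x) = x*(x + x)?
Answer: -360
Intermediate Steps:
T(x) = 2*x² (T(x) = x*(2*x) = 2*x²)
a(g) = -g (a(g) = 0 - g = -g)
a(5)*T(-6) = (-1*5)*(2*(-6)²) = -10*36 = -5*72 = -360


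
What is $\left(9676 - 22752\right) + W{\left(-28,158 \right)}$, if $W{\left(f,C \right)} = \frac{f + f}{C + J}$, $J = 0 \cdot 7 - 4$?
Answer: $- \frac{143840}{11} \approx -13076.0$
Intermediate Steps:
$J = -4$ ($J = 0 - 4 = -4$)
$W{\left(f,C \right)} = \frac{2 f}{-4 + C}$ ($W{\left(f,C \right)} = \frac{f + f}{C - 4} = \frac{2 f}{-4 + C}$)
$\left(9676 - 22752\right) + W{\left(-28,158 \right)} = \left(9676 - 22752\right) + 2 \left(-28\right) \frac{1}{-4 + 158} = -13076 + 2 \left(-28\right) \frac{1}{154} = -13076 - \frac{4}{11} = - \frac{143840}{11}$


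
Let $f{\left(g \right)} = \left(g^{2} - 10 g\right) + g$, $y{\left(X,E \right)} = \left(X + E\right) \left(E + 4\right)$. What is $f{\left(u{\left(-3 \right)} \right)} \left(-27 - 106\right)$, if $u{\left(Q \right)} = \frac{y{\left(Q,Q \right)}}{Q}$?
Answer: $1862$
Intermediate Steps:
$y{\left(X,E \right)} = \left(4 + E\right) \left(E + X\right)$ ($y{\left(X,E \right)} = \left(E + X\right) \left(4 + E\right) = \left(4 + E\right) \left(E + X\right)$)
$u{\left(Q \right)} = \frac{2 Q^{2} + 8 Q}{Q}$ ($u{\left(Q \right)} = \frac{Q^{2} + 4 Q + 4 Q + Q Q}{Q} = \frac{Q^{2} + 4 Q + 4 Q + Q^{2}}{Q} = \frac{2 Q^{2} + 8 Q}{Q}$)
$f{\left(g \right)} = g^{2} - 9 g$
$f{\left(u{\left(-3 \right)} \right)} \left(-27 - 106\right) = \left(8 + 2 \left(-3\right)\right) \left(-9 + \left(8 + 2 \left(-3\right)\right)\right) \left(-27 - 106\right) = \left(8 - 6\right) \left(-9 + \left(8 - 6\right)\right) \left(-133\right) = 2 \left(-9 + 2\right) \left(-133\right) = 2 \left(-7\right) \left(-133\right) = \left(-14\right) \left(-133\right) = 1862$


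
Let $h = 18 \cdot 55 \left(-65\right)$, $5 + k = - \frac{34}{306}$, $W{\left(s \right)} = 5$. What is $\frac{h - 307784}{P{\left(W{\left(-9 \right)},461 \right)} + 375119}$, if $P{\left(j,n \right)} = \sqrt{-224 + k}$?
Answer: $- \frac{1256350805514}{1266428379511} + \frac{1116402 i \sqrt{2062}}{1266428379511} \approx -0.99204 + 4.003 \cdot 10^{-5} i$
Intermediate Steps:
$k = - \frac{46}{9}$ ($k = -5 - \frac{34}{306} = -5 - \frac{1}{9} = - \frac{46}{9} \approx -5.1111$)
$P{\left(j,n \right)} = \frac{i \sqrt{2062}}{3}$ ($P{\left(j,n \right)} = \sqrt{-224 - \frac{46}{9}} = \sqrt{- \frac{2062}{9}} = \frac{i \sqrt{2062}}{3}$)
$h = -64350$ ($h = 990 \left(-65\right) = -64350$)
$\frac{h - 307784}{P{\left(W{\left(-9 \right)},461 \right)} + 375119} = \frac{-64350 - 307784}{\frac{i \sqrt{2062}}{3} + 375119} = - \frac{372134}{375119 + \frac{i \sqrt{2062}}{3}}$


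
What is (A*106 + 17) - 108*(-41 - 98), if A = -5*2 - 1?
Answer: 13863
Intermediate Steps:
A = -11 (A = -10 - 1 = -11)
(A*106 + 17) - 108*(-41 - 98) = (-11*106 + 17) - 108*(-41 - 98) = (-1166 + 17) - 108*(-139) = -1149 - 1*(-15012) = -1149 + 15012 = 13863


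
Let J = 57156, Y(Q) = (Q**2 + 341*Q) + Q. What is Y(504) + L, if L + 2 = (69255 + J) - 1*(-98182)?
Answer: 650975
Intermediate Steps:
Y(Q) = Q**2 + 342*Q
L = 224591 (L = -2 + ((69255 + 57156) - 1*(-98182)) = -2 + (126411 + 98182) = -2 + 224593 = 224591)
Y(504) + L = 504*(342 + 504) + 224591 = 504*846 + 224591 = 426384 + 224591 = 650975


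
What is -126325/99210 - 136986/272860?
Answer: -1201485514/676761015 ≈ -1.7753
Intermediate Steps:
-126325/99210 - 136986/272860 = -126325*1/99210 - 136986*1/272860 = -25265/19842 - 68493/136430 = -1201485514/676761015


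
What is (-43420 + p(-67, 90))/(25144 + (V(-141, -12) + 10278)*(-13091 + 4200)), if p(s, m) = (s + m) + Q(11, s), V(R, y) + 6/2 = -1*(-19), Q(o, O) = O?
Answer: 21732/45749405 ≈ 0.00047502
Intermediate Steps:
V(R, y) = 16 (V(R, y) = -3 - 1*(-19) = -3 + 19 = 16)
p(s, m) = m + 2*s (p(s, m) = (s + m) + s = (m + s) + s = m + 2*s)
(-43420 + p(-67, 90))/(25144 + (V(-141, -12) + 10278)*(-13091 + 4200)) = (-43420 + (90 + 2*(-67)))/(25144 + (16 + 10278)*(-13091 + 4200)) = (-43420 + (90 - 134))/(25144 + 10294*(-8891)) = (-43420 - 44)/(25144 - 91523954) = -43464/(-91498810) = -43464*(-1/91498810) = 21732/45749405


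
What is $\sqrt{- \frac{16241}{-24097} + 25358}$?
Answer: $\frac{\sqrt{14724904800799}}{24097} \approx 159.24$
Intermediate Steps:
$\sqrt{- \frac{16241}{-24097} + 25358} = \sqrt{\left(-16241\right) \left(- \frac{1}{24097}\right) + 25358} = \sqrt{\frac{16241}{24097} + 25358} = \sqrt{\frac{611067967}{24097}} = \frac{\sqrt{14724904800799}}{24097}$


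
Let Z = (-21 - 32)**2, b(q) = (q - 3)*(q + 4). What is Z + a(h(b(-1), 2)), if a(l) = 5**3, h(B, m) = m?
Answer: 2934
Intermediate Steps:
b(q) = (-3 + q)*(4 + q)
Z = 2809 (Z = (-53)**2 = 2809)
a(l) = 125
Z + a(h(b(-1), 2)) = 2809 + 125 = 2934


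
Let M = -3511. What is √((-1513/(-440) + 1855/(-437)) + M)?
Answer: I*√32459272258930/96140 ≈ 59.26*I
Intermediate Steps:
√((-1513/(-440) + 1855/(-437)) + M) = √((-1513/(-440) + 1855/(-437)) - 3511) = √((-1513*(-1/440) + 1855*(-1/437)) - 3511) = √((1513/440 - 1855/437) - 3511) = √(-155019/192280 - 3511) = √(-675250099/192280) = I*√32459272258930/96140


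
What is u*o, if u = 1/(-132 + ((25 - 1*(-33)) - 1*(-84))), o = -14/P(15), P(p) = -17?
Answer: 7/85 ≈ 0.082353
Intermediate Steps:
o = 14/17 (o = -14/(-17) = -14*(-1/17) = 14/17 ≈ 0.82353)
u = 1/10 (u = 1/(-132 + ((25 + 33) + 84)) = 1/(-132 + (58 + 84)) = 1/(-132 + 142) = 1/10 ≈ 0.10000)
u*o = (1/10)*(14/17) = 7/85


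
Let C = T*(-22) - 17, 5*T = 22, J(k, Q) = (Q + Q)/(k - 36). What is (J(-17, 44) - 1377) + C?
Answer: -395502/265 ≈ -1492.5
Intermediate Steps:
J(k, Q) = 2*Q/(-36 + k) (J(k, Q) = (2*Q)/(-36 + k) = 2*Q/(-36 + k))
T = 22/5 (T = (⅕)*22 = 22/5 ≈ 4.4000)
C = -569/5 (C = (22/5)*(-22) - 17 = -484/5 - 17 = -569/5 ≈ -113.80)
(J(-17, 44) - 1377) + C = (2*44/(-36 - 17) - 1377) - 569/5 = (2*44/(-53) - 1377) - 569/5 = (2*44*(-1/53) - 1377) - 569/5 = (-88/53 - 1377) - 569/5 = -73069/53 - 569/5 = -395502/265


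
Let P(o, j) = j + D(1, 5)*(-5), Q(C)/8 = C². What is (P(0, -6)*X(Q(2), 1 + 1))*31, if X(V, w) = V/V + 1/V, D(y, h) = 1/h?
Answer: -7161/32 ≈ -223.78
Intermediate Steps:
Q(C) = 8*C²
P(o, j) = -1 + j (P(o, j) = j - 5/5 = j + (⅕)*(-5) = j - 1 = -1 + j)
X(V, w) = 1 + 1/V
(P(0, -6)*X(Q(2), 1 + 1))*31 = ((-1 - 6)*((1 + 8*2²)/((8*2²))))*31 = -7*(1 + 8*4)/(8*4)*31 = -7*(1 + 32)/32*31 = -7*33/32*31 = -231/32*31 = -7161/32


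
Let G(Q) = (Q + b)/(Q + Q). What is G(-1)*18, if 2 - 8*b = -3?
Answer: 27/8 ≈ 3.3750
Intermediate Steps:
b = 5/8 (b = ¼ - ⅛*(-3) = ¼ + 3/8 = 5/8 ≈ 0.62500)
G(Q) = (5/8 + Q)/(2*Q) (G(Q) = (Q + 5/8)/(Q + Q) = (5/8 + Q)/((2*Q)) = (5/8 + Q)*(1/(2*Q)) = (5/8 + Q)/(2*Q))
G(-1)*18 = ((1/16)*(5 + 8*(-1))/(-1))*18 = ((1/16)*(-1)*(5 - 8))*18 = ((1/16)*(-1)*(-3))*18 = (3/16)*18 = 27/8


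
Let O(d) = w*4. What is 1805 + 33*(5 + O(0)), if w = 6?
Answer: 2762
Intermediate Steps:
O(d) = 24 (O(d) = 6*4 = 24)
1805 + 33*(5 + O(0)) = 1805 + 33*(5 + 24) = 1805 + 33*29 = 1805 + 957 = 2762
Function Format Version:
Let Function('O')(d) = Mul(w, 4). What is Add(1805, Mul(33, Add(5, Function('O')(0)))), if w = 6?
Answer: 2762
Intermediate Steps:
Function('O')(d) = 24 (Function('O')(d) = Mul(6, 4) = 24)
Add(1805, Mul(33, Add(5, Function('O')(0)))) = Add(1805, Mul(33, Add(5, 24))) = Add(1805, Mul(33, 29)) = Add(1805, 957) = 2762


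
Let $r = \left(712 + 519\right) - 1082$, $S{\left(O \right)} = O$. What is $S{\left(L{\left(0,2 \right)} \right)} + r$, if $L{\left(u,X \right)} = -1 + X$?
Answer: $150$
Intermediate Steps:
$r = 149$ ($r = 1231 - 1082 = 149$)
$S{\left(L{\left(0,2 \right)} \right)} + r = \left(-1 + 2\right) + 149 = 1 + 149 = 150$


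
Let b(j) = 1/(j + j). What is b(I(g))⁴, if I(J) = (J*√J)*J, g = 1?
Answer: 1/16 ≈ 0.062500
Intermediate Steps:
I(J) = J^(5/2) (I(J) = J^(3/2)*J = J^(5/2))
b(j) = 1/(2*j)
b(I(g))⁴ = (1/(2*(1^(5/2))))⁴ = ((½)/1)⁴ = ((½)*1)⁴ = (½)⁴ = 1/16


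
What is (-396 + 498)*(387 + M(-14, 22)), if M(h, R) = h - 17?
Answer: 36312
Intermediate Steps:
M(h, R) = -17 + h
(-396 + 498)*(387 + M(-14, 22)) = (-396 + 498)*(387 + (-17 - 14)) = 102*(387 - 31) = 102*356 = 36312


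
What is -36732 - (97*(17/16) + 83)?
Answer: -590689/16 ≈ -36918.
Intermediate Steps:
-36732 - (97*(17/16) + 83) = -36732 - (1649/16 + 83) = -36732 - 1*2977/16 = -36732 - 2977/16 = -590689/16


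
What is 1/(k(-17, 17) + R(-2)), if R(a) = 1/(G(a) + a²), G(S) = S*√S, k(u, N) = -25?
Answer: -596/14801 - 2*I*√2/14801 ≈ -0.040268 - 0.0001911*I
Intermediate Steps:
G(S) = S^(3/2)
R(a) = 1/(a² + a^(3/2)) (R(a) = 1/(a^(3/2) + a²) = 1/(a² + a^(3/2)))
1/(k(-17, 17) + R(-2)) = 1/(-25 + 1/((-2)² + (-2)^(3/2))) = 1/(-25 + 1/(4 - 2*I*√2))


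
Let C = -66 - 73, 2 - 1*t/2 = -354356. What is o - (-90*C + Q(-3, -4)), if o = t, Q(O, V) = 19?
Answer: 696187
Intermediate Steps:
t = 708716 (t = 4 - 2*(-354356) = 4 + 708712 = 708716)
C = -139
o = 708716
o - (-90*C + Q(-3, -4)) = 708716 - (-90*(-139) + 19) = 708716 - (12510 + 19) = 708716 - 1*12529 = 708716 - 12529 = 696187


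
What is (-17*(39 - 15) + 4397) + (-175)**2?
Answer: 34614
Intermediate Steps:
(-17*(39 - 15) + 4397) + (-175)**2 = (-17*24 + 4397) + 30625 = (-408 + 4397) + 30625 = 3989 + 30625 = 34614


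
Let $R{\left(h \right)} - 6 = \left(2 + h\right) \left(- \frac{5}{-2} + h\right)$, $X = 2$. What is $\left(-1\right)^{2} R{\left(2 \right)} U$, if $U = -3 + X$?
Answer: $-24$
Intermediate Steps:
$R{\left(h \right)} = 6 + \left(2 + h\right) \left(\frac{5}{2} + h\right)$ ($R{\left(h \right)} = 6 + \left(2 + h\right) \left(- \frac{5}{-2} + h\right) = 6 + \left(2 + h\right) \left(\left(-5\right) \left(- \frac{1}{2}\right) + h\right) = 6 + \left(2 + h\right) \left(\frac{5}{2} + h\right)$)
$U = -1$ ($U = -3 + 2 = -1$)
$\left(-1\right)^{2} R{\left(2 \right)} U = \left(-1\right)^{2} \left(11 + 2^{2} + \frac{9}{2} \cdot 2\right) \left(-1\right) = 1 \left(11 + 4 + 9\right) \left(-1\right) = 1 \cdot 24 \left(-1\right) = 24 \left(-1\right) = -24$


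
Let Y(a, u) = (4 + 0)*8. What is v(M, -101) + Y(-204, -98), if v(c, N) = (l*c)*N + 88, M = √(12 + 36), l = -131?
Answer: 120 + 52924*√3 ≈ 91787.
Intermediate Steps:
M = 4*√3 (M = √48 = 4*√3 ≈ 6.9282)
v(c, N) = 88 - 131*N*c (v(c, N) = (-131*c)*N + 88 = -131*N*c + 88 = 88 - 131*N*c)
Y(a, u) = 32 (Y(a, u) = 4*8 = 32)
v(M, -101) + Y(-204, -98) = (88 - 131*(-101)*4*√3) + 32 = (88 + 52924*√3) + 32 = 120 + 52924*√3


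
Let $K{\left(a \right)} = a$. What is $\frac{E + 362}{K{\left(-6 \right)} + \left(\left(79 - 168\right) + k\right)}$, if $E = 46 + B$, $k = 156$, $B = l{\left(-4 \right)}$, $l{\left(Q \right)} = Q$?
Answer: $\frac{404}{61} \approx 6.6229$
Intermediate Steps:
$B = -4$
$E = 42$ ($E = 46 - 4 = 42$)
$\frac{E + 362}{K{\left(-6 \right)} + \left(\left(79 - 168\right) + k\right)} = \frac{42 + 362}{-6 + \left(\left(79 - 168\right) + 156\right)} = \frac{404}{-6 + \left(-89 + 156\right)} = \frac{404}{-6 + 67} = \frac{404}{61}$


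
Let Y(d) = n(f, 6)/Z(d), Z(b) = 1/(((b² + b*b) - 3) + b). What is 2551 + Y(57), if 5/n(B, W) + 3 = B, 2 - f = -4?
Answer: 13471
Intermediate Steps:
f = 6 (f = 2 - 1*(-4) = 2 + 4 = 6)
n(B, W) = 5/(-3 + B)
Z(b) = 1/(-3 + b + 2*b²) (Z(b) = 1/(((b² + b²) - 3) + b) = 1/((2*b² - 3) + b) = 1/((-3 + 2*b²) + b) = 1/(-3 + b + 2*b²))
Y(d) = -5 + 5*d/3 + 10*d²/3 (Y(d) = (5/(-3 + 6))/(1/(-3 + d + 2*d²)) = (5/3)*(-3 + d + 2*d²) = (5*(⅓))*(-3 + d + 2*d²) = 5*(-3 + d + 2*d²)/3 = -5 + 5*d/3 + 10*d²/3)
2551 + Y(57) = 2551 + (-5 + (5/3)*57 + (10/3)*57²) = 2551 + (-5 + 95 + (10/3)*3249) = 2551 + (-5 + 95 + 10830) = 2551 + 10920 = 13471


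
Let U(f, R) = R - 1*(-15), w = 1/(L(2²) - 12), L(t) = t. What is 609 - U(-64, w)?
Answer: 4753/8 ≈ 594.13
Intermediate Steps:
w = -⅛ (w = 1/(2² - 12) = 1/(4 - 12) = 1/(-8) = -⅛ ≈ -0.12500)
U(f, R) = 15 + R (U(f, R) = R + 15 = 15 + R)
609 - U(-64, w) = 609 - (15 - ⅛) = 609 - 1*119/8 = 609 - 119/8 = 4753/8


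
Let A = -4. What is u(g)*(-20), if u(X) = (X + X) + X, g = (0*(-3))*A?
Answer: 0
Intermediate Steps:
g = 0 (g = (0*(-3))*(-4) = 0*(-4) = 0)
u(X) = 3*X (u(X) = 2*X + X = 3*X)
u(g)*(-20) = (3*0)*(-20) = 0*(-20) = 0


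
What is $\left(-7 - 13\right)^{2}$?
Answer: $400$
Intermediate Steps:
$\left(-7 - 13\right)^{2} = \left(-20\right)^{2} = 400$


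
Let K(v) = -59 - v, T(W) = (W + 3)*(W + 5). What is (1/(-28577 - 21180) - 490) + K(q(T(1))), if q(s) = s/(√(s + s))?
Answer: -27316594/49757 - 2*√3 ≈ -552.46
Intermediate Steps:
T(W) = (3 + W)*(5 + W)
q(s) = √2*√s/2 (q(s) = s/(√(2*s)) = s/((√2*√s)) = s*(√2/(2*√s)) = √2*√s/2)
(1/(-28577 - 21180) - 490) + K(q(T(1))) = (1/(-28577 - 21180) - 490) + (-59 - √2*√(15 + 1² + 8*1)/2) = (1/(-49757) - 490) + (-59 - √2*√(15 + 1 + 8)/2) = (-1/49757 - 490) + (-59 - √2*√24/2) = -24380931/49757 + (-59 - √2*2*√6/2) = -24380931/49757 + (-59 - 2*√3) = -27316594/49757 - 2*√3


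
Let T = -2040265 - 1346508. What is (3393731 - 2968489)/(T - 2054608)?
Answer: -425242/5441381 ≈ -0.078150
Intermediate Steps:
T = -3386773
(3393731 - 2968489)/(T - 2054608) = (3393731 - 2968489)/(-3386773 - 2054608) = 425242/(-5441381) = 425242*(-1/5441381) = -425242/5441381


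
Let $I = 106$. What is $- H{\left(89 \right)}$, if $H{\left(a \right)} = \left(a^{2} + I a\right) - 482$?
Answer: $-16873$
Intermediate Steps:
$H{\left(a \right)} = -482 + a^{2} + 106 a$ ($H{\left(a \right)} = \left(a^{2} + 106 a\right) - 482 = -482 + a^{2} + 106 a$)
$- H{\left(89 \right)} = - (-482 + 89^{2} + 106 \cdot 89) = - (-482 + 7921 + 9434) = \left(-1\right) 16873 = -16873$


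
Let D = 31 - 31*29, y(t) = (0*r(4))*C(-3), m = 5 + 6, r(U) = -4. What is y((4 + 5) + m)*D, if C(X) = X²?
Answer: 0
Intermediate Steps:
m = 11
y(t) = 0 (y(t) = (0*(-4))*(-3)² = 0*9 = 0)
D = -868 (D = 31 - 899 = -868)
y((4 + 5) + m)*D = 0*(-868) = 0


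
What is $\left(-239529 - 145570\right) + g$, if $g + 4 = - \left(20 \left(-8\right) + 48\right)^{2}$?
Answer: $-397647$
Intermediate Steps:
$g = -12548$ ($g = -4 - \left(20 \left(-8\right) + 48\right)^{2} = -4 - \left(-160 + 48\right)^{2} = -4 - \left(-112\right)^{2} = -4 - 12544 = -12548$)
$\left(-239529 - 145570\right) + g = \left(-239529 - 145570\right) - 12548 = -385099 - 12548 = -397647$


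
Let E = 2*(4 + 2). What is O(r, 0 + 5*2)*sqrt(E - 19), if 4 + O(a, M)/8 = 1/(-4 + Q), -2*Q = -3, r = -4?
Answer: -176*I*sqrt(7)/5 ≈ -93.13*I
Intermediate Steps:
E = 12 (E = 2*6 = 12)
Q = 3/2 (Q = -1/2*(-3) = 3/2 ≈ 1.5000)
O(a, M) = -176/5 (O(a, M) = -32 + 8/(-4 + 3/2) = -32 + 8/(-5/2) = -32 + 8*(-2/5) = -32 - 16/5 = -176/5)
O(r, 0 + 5*2)*sqrt(E - 19) = -176*sqrt(12 - 19)/5 = -176*I*sqrt(7)/5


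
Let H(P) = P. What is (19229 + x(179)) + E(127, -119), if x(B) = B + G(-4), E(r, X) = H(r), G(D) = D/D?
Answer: 19536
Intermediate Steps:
G(D) = 1
E(r, X) = r
x(B) = 1 + B (x(B) = B + 1 = 1 + B)
(19229 + x(179)) + E(127, -119) = (19229 + (1 + 179)) + 127 = (19229 + 180) + 127 = 19409 + 127 = 19536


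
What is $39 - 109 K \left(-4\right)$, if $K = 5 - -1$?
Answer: $2655$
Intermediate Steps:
$K = 6$ ($K = 5 + 1 = 6$)
$39 - 109 K \left(-4\right) = 39 - 109 \cdot 6 \left(-4\right) = 39 - -2616 = 39 + 2616 = 2655$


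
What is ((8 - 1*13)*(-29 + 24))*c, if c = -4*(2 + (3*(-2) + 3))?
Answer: 100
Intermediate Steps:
c = 4 (c = -4*(2 + (-6 + 3)) = -4*(2 - 3) = -4*(-1) = 4)
((8 - 1*13)*(-29 + 24))*c = ((8 - 1*13)*(-29 + 24))*4 = ((8 - 13)*(-5))*4 = -5*(-5)*4 = 25*4 = 100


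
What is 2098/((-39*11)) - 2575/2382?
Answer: -2034037/340626 ≈ -5.9715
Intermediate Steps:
2098/((-39*11)) - 2575/2382 = 2098/(-429) - 2575*1/2382 = 2098*(-1/429) - 2575/2382 = -2098/429 - 2575/2382 = -2034037/340626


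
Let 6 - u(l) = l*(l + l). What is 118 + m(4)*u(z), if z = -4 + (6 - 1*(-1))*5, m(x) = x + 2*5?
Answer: -26706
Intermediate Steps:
m(x) = 10 + x (m(x) = x + 10 = 10 + x)
z = 31 (z = -4 + (6 + 1)*5 = -4 + 7*5 = -4 + 35 = 31)
u(l) = 6 - 2*l**2 (u(l) = 6 - l*(l + l) = 6 - l*2*l = 6 - 2*l**2)
118 + m(4)*u(z) = 118 + (10 + 4)*(6 - 2*31**2) = 118 + 14*(6 - 2*961) = 118 + 14*(6 - 1922) = 118 + 14*(-1916) = 118 - 26824 = -26706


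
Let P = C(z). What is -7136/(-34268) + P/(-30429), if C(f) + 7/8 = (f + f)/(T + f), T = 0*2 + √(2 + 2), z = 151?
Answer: 66433728649/319078737432 ≈ 0.20820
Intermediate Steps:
T = 2 (T = 0 + √4 = 0 + 2 = 2)
C(f) = -7/8 + 2*f/(2 + f) (C(f) = -7/8 + (f + f)/(2 + f) = -7/8 + (2*f)/(2 + f) = -7/8 + 2*f/(2 + f))
P = 1345/1224 (P = (-14 + 9*151)/(8*(2 + 151)) = (⅛)*(-14 + 1359)/153 = (⅛)*(1/153)*1345 = 1345/1224 ≈ 1.0989)
-7136/(-34268) + P/(-30429) = -7136/(-34268) + (1345/1224)/(-30429) = -7136*(-1/34268) + (1345/1224)*(-1/30429) = 1784/8567 - 1345/37245096 = 66433728649/319078737432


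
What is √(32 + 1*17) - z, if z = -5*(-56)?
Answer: -273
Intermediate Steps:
z = 280
√(32 + 1*17) - z = √(32 + 1*17) - 1*280 = √(32 + 17) - 280 = √49 - 280 = 7 - 280 = -273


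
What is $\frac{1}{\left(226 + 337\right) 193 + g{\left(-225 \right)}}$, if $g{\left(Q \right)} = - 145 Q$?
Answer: $\frac{1}{141284} \approx 7.0779 \cdot 10^{-6}$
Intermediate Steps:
$\frac{1}{\left(226 + 337\right) 193 + g{\left(-225 \right)}} = \frac{1}{\left(226 + 337\right) 193 - -32625} = \frac{1}{563 \cdot 193 + 32625} = \frac{1}{108659 + 32625} = \frac{1}{141284}$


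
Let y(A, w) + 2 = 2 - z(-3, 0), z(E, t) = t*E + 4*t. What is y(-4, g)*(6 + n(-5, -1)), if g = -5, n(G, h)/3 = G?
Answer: 0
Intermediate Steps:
n(G, h) = 3*G
z(E, t) = 4*t + E*t (z(E, t) = E*t + 4*t = 4*t + E*t)
y(A, w) = 0 (y(A, w) = -2 + (2 - 0*(4 - 3)) = -2 + (2 - 0) = -2 + (2 - 1*0) = -2 + (2 + 0) = -2 + 2 = 0)
y(-4, g)*(6 + n(-5, -1)) = 0*(6 + 3*(-5)) = 0*(6 - 15) = 0*(-9) = 0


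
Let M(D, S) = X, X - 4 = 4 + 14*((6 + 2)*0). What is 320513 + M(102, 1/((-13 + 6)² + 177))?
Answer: 320521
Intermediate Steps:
X = 8 (X = 4 + (4 + 14*((6 + 2)*0)) = 4 + (4 + 14*(8*0)) = 4 + (4 + 14*0) = 4 + (4 + 0) = 4 + 4 = 8)
M(D, S) = 8
320513 + M(102, 1/((-13 + 6)² + 177)) = 320513 + 8 = 320521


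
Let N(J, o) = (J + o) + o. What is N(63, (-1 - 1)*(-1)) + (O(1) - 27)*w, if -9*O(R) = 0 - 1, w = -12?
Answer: 1169/3 ≈ 389.67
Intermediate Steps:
O(R) = ⅑ (O(R) = -(0 - 1)/9 = -⅑*(-1) = ⅑)
N(J, o) = J + 2*o
N(63, (-1 - 1)*(-1)) + (O(1) - 27)*w = (63 + 2*((-1 - 1)*(-1))) + (⅑ - 27)*(-12) = (63 + 2*(-2*(-1))) - 242/9*(-12) = (63 + 2*2) + 968/3 = (63 + 4) + 968/3 = 67 + 968/3 = 1169/3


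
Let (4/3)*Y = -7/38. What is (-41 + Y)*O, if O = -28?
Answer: 43771/38 ≈ 1151.9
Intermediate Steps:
Y = -21/152 (Y = 3*(-7/38)/4 = 3*(-7*1/38)/4 = (3/4)*(-7/38) = -21/152 ≈ -0.13816)
(-41 + Y)*O = (-41 - 21/152)*(-28) = -6253/152*(-28) = 43771/38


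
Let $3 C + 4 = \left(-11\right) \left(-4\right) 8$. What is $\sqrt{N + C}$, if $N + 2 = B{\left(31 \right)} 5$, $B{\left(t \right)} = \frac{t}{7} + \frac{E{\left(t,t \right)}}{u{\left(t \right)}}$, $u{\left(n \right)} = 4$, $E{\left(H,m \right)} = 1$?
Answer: $\frac{\sqrt{26929}}{14} \approx 11.721$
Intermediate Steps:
$C = 116$ ($C = - \frac{4}{3} + \frac{\left(-11\right) \left(-4\right) 8}{3} = - \frac{4}{3} + \frac{44 \cdot 8}{3} = - \frac{4}{3} + \frac{1}{3} \cdot 352 = - \frac{4}{3} + \frac{352}{3} = 116$)
$B{\left(t \right)} = \frac{1}{4} + \frac{t}{7}$ ($B{\left(t \right)} = \frac{t}{7} + 1 \cdot \frac{1}{4} = t \frac{1}{7} + 1 \cdot \frac{1}{4} = \frac{t}{7} + \frac{1}{4} = \frac{1}{4} + \frac{t}{7}$)
$N = \frac{599}{28}$ ($N = -2 + \left(\frac{1}{4} + \frac{1}{7} \cdot 31\right) 5 = -2 + \left(\frac{1}{4} + \frac{31}{7}\right) 5 = -2 + \frac{131}{28} \cdot 5 = -2 + \frac{655}{28} = \frac{599}{28} \approx 21.393$)
$\sqrt{N + C} = \sqrt{\frac{599}{28} + 116} = \sqrt{\frac{3847}{28}} = \frac{\sqrt{26929}}{14}$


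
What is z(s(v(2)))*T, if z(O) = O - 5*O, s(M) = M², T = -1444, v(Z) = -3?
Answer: 51984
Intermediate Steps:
z(O) = -4*O
z(s(v(2)))*T = -4*(-3)²*(-1444) = -4*9*(-1444) = -36*(-1444) = 51984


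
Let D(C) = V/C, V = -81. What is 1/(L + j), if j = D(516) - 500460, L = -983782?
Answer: -172/255289651 ≈ -6.7374e-7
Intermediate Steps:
D(C) = -81/C
j = -86079147/172 (j = -81/516 - 500460 = -81*1/516 - 500460 = -27/172 - 500460 = -86079147/172 ≈ -5.0046e+5)
1/(L + j) = 1/(-983782 - 86079147/172) = 1/(-255289651/172) = -172/255289651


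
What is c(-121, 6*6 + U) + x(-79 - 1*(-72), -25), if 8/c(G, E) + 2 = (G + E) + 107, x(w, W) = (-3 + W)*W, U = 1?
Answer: 14708/21 ≈ 700.38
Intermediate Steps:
x(w, W) = W*(-3 + W)
c(G, E) = 8/(105 + E + G) (c(G, E) = 8/(-2 + ((G + E) + 107)) = 8/(-2 + ((E + G) + 107)) = 8/(-2 + (107 + E + G)) = 8/(105 + E + G))
c(-121, 6*6 + U) + x(-79 - 1*(-72), -25) = 8/(105 + (6*6 + 1) - 121) - 25*(-3 - 25) = 8/(105 + (36 + 1) - 121) - 25*(-28) = 8/(105 + 37 - 121) + 700 = 8/21 + 700 = 14708/21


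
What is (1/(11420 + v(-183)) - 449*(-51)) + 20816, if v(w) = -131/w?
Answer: 91363956748/2089991 ≈ 43715.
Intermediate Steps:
(1/(11420 + v(-183)) - 449*(-51)) + 20816 = (1/(11420 - 131/(-183)) - 449*(-51)) + 20816 = (1/(11420 - 131*(-1/183)) + 22899) + 20816 = (1/(11420 + 131/183) + 22899) + 20816 = (1/(2089991/183) + 22899) + 20816 = (183/2089991 + 22899) + 20816 = 47858704092/2089991 + 20816 = 91363956748/2089991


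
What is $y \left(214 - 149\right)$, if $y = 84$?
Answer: $5460$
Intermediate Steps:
$y \left(214 - 149\right) = 84 \left(214 - 149\right) = 84 \cdot 65 = 5460$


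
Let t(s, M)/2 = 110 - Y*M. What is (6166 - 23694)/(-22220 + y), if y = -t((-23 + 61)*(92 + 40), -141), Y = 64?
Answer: 313/723 ≈ 0.43292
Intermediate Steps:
t(s, M) = 220 - 128*M (t(s, M) = 2*(110 - 64*M) = 220 - 128*M)
y = -18268 (y = -(220 - 128*(-141)) = -(220 + 18048) = -1*18268 = -18268)
(6166 - 23694)/(-22220 + y) = (6166 - 23694)/(-22220 - 18268) = -17528/(-40488) = -17528*(-1/40488) = 313/723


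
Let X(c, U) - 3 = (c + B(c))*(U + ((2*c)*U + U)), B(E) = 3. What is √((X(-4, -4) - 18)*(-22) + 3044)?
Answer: √3902 ≈ 62.466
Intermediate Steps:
X(c, U) = 3 + (3 + c)*(2*U + 2*U*c) (X(c, U) = 3 + (c + 3)*(U + ((2*c)*U + U)) = 3 + (3 + c)*(U + (2*U*c + U)) = 3 + (3 + c)*(U + (U + 2*U*c)) = 3 + (3 + c)*(2*U + 2*U*c))
√((X(-4, -4) - 18)*(-22) + 3044) = √(((3 + 6*(-4) + 2*(-4)*(-4)² + 8*(-4)*(-4)) - 18)*(-22) + 3044) = √(((3 - 24 + 2*(-4)*16 + 128) - 18)*(-22) + 3044) = √(((3 - 24 - 128 + 128) - 18)*(-22) + 3044) = √((-21 - 18)*(-22) + 3044) = √(-39*(-22) + 3044) = √(858 + 3044) = √3902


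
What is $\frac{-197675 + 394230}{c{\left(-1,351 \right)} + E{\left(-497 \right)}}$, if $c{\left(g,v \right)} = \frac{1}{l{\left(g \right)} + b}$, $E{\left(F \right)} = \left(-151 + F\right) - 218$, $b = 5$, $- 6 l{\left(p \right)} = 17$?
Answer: $- \frac{2555215}{11252} \approx -227.09$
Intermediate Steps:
$l{\left(p \right)} = - \frac{17}{6}$ ($l{\left(p \right)} = \left(- \frac{1}{6}\right) 17 = - \frac{17}{6}$)
$E{\left(F \right)} = -369 + F$
$c{\left(g,v \right)} = \frac{6}{13}$ ($c{\left(g,v \right)} = \frac{1}{- \frac{17}{6} + 5} = \frac{1}{\frac{13}{6}} = \frac{6}{13}$)
$\frac{-197675 + 394230}{c{\left(-1,351 \right)} + E{\left(-497 \right)}} = \frac{-197675 + 394230}{\frac{6}{13} - 866} = \frac{196555}{\frac{6}{13} - 866} = \frac{196555}{- \frac{11252}{13}} = 196555 \left(- \frac{13}{11252}\right) = - \frac{2555215}{11252}$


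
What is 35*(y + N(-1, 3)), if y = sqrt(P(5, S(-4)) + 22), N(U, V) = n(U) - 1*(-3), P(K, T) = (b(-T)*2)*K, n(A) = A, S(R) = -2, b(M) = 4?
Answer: 70 + 35*sqrt(62) ≈ 345.59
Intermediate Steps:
P(K, T) = 8*K (P(K, T) = (4*2)*K = 8*K)
N(U, V) = 3 + U (N(U, V) = U - 1*(-3) = U + 3 = 3 + U)
y = sqrt(62) (y = sqrt(8*5 + 22) = sqrt(40 + 22) = sqrt(62) ≈ 7.8740)
35*(y + N(-1, 3)) = 35*(sqrt(62) + (3 - 1)) = 35*(sqrt(62) + 2) = 35*(2 + sqrt(62)) = 70 + 35*sqrt(62)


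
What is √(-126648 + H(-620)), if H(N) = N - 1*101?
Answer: I*√127369 ≈ 356.89*I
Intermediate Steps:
H(N) = -101 + N (H(N) = N - 101 = -101 + N)
√(-126648 + H(-620)) = √(-126648 + (-101 - 620)) = √(-126648 - 721) = √(-127369) = I*√127369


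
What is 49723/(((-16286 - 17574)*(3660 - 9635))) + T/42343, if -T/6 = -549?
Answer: 668526089989/8566560530500 ≈ 0.078039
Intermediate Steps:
T = 3294 (T = -6*(-549) = 3294)
49723/(((-16286 - 17574)*(3660 - 9635))) + T/42343 = 49723/(((-16286 - 17574)*(3660 - 9635))) + 3294/42343 = 49723/((-33860*(-5975))) + 3294*(1/42343) = 49723/202313500 + 3294/42343 = 668526089989/8566560530500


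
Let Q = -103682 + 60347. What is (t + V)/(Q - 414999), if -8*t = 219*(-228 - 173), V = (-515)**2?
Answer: -2209619/3666672 ≈ -0.60262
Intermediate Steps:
V = 265225
t = 87819/8 (t = -219*(-228 - 173)/8 = -219*(-401)/8 = -1/8*(-87819) = 87819/8 ≈ 10977.)
Q = -43335
(t + V)/(Q - 414999) = (87819/8 + 265225)/(-43335 - 414999) = (2209619/8)/(-458334) = (2209619/8)*(-1/458334) = -2209619/3666672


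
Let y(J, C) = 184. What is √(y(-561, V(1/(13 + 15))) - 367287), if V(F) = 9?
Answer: I*√367103 ≈ 605.89*I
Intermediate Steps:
√(y(-561, V(1/(13 + 15))) - 367287) = √(184 - 367287) = √(-367103) = I*√367103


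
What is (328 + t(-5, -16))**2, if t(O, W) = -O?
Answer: 110889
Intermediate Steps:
(328 + t(-5, -16))**2 = (328 - 1*(-5))**2 = (328 + 5)**2 = 333**2 = 110889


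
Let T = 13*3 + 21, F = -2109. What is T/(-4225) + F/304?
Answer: -93987/13520 ≈ -6.9517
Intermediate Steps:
T = 60 (T = 39 + 21 = 60)
T/(-4225) + F/304 = 60/(-4225) - 2109/304 = 60*(-1/4225) - 2109*1/304 = -12/845 - 111/16 = -93987/13520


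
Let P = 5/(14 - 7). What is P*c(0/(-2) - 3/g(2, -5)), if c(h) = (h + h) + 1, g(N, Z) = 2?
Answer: -10/7 ≈ -1.4286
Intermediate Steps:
c(h) = 1 + 2*h (c(h) = 2*h + 1 = 1 + 2*h)
P = 5/7 ≈ 0.71429
P*c(0/(-2) - 3/g(2, -5)) = 5*(1 + 2*(0/(-2) - 3/2))/7 = 5*(1 + 2*(0*(-1/2) - 3*1/2))/7 = 5*(1 + 2*(0 - 3/2))/7 = 5*(1 + 2*(-3/2))/7 = 5*(1 - 3)/7 = (5/7)*(-2) = -10/7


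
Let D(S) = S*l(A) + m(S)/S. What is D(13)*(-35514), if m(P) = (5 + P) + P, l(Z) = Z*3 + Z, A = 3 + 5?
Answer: -193160646/13 ≈ -1.4859e+7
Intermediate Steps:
A = 8
l(Z) = 4*Z (l(Z) = 3*Z + Z = 4*Z)
m(P) = 5 + 2*P
D(S) = 32*S + (5 + 2*S)/S (D(S) = S*(4*8) + (5 + 2*S)/S = S*32 + (5 + 2*S)/S = 32*S + (5 + 2*S)/S)
D(13)*(-35514) = (2 + 5/13 + 32*13)*(-35514) = (2 + 5*(1/13) + 416)*(-35514) = (2 + 5/13 + 416)*(-35514) = (5439/13)*(-35514) = -193160646/13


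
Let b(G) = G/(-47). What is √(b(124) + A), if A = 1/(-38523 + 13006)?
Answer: I*√3794767927345/1199299 ≈ 1.6243*I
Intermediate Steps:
b(G) = -G/47 (b(G) = G*(-1/47) = -G/47)
A = -1/25517 (A = 1/(-25517) = -1/25517 ≈ -3.9190e-5)
√(b(124) + A) = √(-1/47*124 - 1/25517) = √(-124/47 - 1/25517) = √(-3164155/1199299) = I*√3794767927345/1199299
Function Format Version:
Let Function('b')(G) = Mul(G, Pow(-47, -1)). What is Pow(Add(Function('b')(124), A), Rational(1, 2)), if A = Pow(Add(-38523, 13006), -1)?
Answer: Mul(Rational(1, 1199299), I, Pow(3794767927345, Rational(1, 2))) ≈ Mul(1.6243, I)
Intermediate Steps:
Function('b')(G) = Mul(Rational(-1, 47), G) (Function('b')(G) = Mul(G, Rational(-1, 47)) = Mul(Rational(-1, 47), G))
A = Rational(-1, 25517) (A = Pow(-25517, -1) = Rational(-1, 25517) ≈ -3.9190e-5)
Pow(Add(Function('b')(124), A), Rational(1, 2)) = Pow(Add(Mul(Rational(-1, 47), 124), Rational(-1, 25517)), Rational(1, 2)) = Pow(Add(Rational(-124, 47), Rational(-1, 25517)), Rational(1, 2)) = Pow(Rational(-3164155, 1199299), Rational(1, 2)) = Mul(Rational(1, 1199299), I, Pow(3794767927345, Rational(1, 2)))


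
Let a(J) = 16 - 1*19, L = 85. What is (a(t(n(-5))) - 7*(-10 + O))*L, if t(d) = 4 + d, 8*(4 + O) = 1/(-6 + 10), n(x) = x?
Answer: 257805/32 ≈ 8056.4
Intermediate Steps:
O = -127/32 (O = -4 + 1/(8*(-6 + 10)) = -4 + (1/8)/4 = -4 + (1/8)*(1/4) = -4 + 1/32 = -127/32 ≈ -3.9688)
a(J) = -3 (a(J) = 16 - 19 = -3)
(a(t(n(-5))) - 7*(-10 + O))*L = (-3 - 7*(-10 - 127/32))*85 = (-3 - 7*(-447/32))*85 = (-3 + 3129/32)*85 = (3033/32)*85 = 257805/32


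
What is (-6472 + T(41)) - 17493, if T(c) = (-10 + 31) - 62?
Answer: -24006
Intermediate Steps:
T(c) = -41 (T(c) = 21 - 62 = -41)
(-6472 + T(41)) - 17493 = (-6472 - 41) - 17493 = -6513 - 17493 = -24006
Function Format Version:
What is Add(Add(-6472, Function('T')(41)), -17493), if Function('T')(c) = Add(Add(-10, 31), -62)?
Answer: -24006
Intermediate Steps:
Function('T')(c) = -41 (Function('T')(c) = Add(21, -62) = -41)
Add(Add(-6472, Function('T')(41)), -17493) = Add(Add(-6472, -41), -17493) = Add(-6513, -17493) = -24006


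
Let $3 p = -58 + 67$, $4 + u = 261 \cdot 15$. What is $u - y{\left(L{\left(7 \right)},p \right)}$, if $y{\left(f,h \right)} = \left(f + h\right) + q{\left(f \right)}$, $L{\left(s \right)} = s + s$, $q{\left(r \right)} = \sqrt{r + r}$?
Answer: $3894 - 2 \sqrt{7} \approx 3888.7$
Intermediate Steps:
$u = 3911$ ($u = -4 + 261 \cdot 15 = -4 + 3915 = 3911$)
$q{\left(r \right)} = \sqrt{2} \sqrt{r}$ ($q{\left(r \right)} = \sqrt{2 r} = \sqrt{2} \sqrt{r}$)
$L{\left(s \right)} = 2 s$
$p = 3$ ($p = \frac{-58 + 67}{3} = \frac{1}{3} \cdot 9 = 3$)
$y{\left(f,h \right)} = f + h + \sqrt{2} \sqrt{f}$ ($y{\left(f,h \right)} = \left(f + h\right) + \sqrt{2} \sqrt{f} = f + h + \sqrt{2} \sqrt{f}$)
$u - y{\left(L{\left(7 \right)},p \right)} = 3911 - \left(2 \cdot 7 + 3 + \sqrt{2} \sqrt{2 \cdot 7}\right) = 3911 - \left(14 + 3 + \sqrt{2} \sqrt{14}\right) = 3911 - \left(14 + 3 + 2 \sqrt{7}\right) = 3911 - \left(17 + 2 \sqrt{7}\right) = 3894 - 2 \sqrt{7}$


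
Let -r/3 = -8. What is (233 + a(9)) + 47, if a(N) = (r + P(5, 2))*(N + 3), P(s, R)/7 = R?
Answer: 736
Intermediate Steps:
r = 24 (r = -3*(-8) = 24)
P(s, R) = 7*R
a(N) = 114 + 38*N (a(N) = (24 + 7*2)*(N + 3) = (24 + 14)*(3 + N) = 38*(3 + N) = 114 + 38*N)
(233 + a(9)) + 47 = (233 + (114 + 38*9)) + 47 = (233 + (114 + 342)) + 47 = (233 + 456) + 47 = 689 + 47 = 736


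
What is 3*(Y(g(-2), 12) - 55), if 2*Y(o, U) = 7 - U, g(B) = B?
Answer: -345/2 ≈ -172.50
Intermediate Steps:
Y(o, U) = 7/2 - U/2 (Y(o, U) = (7 - U)/2 = 7/2 - U/2)
3*(Y(g(-2), 12) - 55) = 3*((7/2 - ½*12) - 55) = 3*((7/2 - 6) - 55) = 3*(-5/2 - 55) = 3*(-115/2) = -345/2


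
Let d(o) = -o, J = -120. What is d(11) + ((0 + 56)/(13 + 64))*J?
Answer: -1081/11 ≈ -98.273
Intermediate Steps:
d(11) + ((0 + 56)/(13 + 64))*J = -1*11 + ((0 + 56)/(13 + 64))*(-120) = -11 + (56/77)*(-120) = -11 + (56*(1/77))*(-120) = -11 + (8/11)*(-120) = -11 - 960/11 = -1081/11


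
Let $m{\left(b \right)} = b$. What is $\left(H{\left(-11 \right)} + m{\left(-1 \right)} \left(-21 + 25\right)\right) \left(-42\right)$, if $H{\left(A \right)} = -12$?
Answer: $672$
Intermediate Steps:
$\left(H{\left(-11 \right)} + m{\left(-1 \right)} \left(-21 + 25\right)\right) \left(-42\right) = \left(-12 - \left(-21 + 25\right)\right) \left(-42\right) = \left(-12 - 4\right) \left(-42\right) = \left(-16\right) \left(-42\right) = 672$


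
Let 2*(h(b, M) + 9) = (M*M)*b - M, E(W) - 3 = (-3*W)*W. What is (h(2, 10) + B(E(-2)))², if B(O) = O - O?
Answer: 7396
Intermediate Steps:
E(W) = 3 - 3*W² (E(W) = 3 + (-3*W)*W = 3 - 3*W²)
h(b, M) = -9 - M/2 + b*M²/2 (h(b, M) = -9 + ((M*M)*b - M)/2 = -9 + (M²*b - M)/2 = -9 + (b*M² - M)/2 = -9 + (-M + b*M²)/2 = -9 + (-M/2 + b*M²/2) = -9 - M/2 + b*M²/2)
B(O) = 0
(h(2, 10) + B(E(-2)))² = ((-9 - ½*10 + (½)*2*10²) + 0)² = ((-9 - 5 + (½)*2*100) + 0)² = ((-9 - 5 + 100) + 0)² = (86 + 0)² = 86² = 7396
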